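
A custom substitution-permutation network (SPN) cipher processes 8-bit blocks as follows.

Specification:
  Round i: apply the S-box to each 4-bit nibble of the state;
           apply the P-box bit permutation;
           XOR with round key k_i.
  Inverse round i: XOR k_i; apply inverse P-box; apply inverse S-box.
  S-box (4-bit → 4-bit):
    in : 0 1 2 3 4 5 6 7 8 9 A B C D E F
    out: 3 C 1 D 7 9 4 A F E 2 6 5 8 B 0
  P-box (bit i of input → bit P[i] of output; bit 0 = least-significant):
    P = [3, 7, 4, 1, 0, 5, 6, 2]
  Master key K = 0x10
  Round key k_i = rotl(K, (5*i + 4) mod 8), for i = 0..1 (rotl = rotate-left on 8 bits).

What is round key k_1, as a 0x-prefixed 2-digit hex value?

K = 0x10
k_0 = rotl(K, (5*0+4) mod 8) = rotl(K, 4) = 0x01
k_1 = rotl(K, (5*1+4) mod 8) = rotl(K, 1) = 0x20

0x20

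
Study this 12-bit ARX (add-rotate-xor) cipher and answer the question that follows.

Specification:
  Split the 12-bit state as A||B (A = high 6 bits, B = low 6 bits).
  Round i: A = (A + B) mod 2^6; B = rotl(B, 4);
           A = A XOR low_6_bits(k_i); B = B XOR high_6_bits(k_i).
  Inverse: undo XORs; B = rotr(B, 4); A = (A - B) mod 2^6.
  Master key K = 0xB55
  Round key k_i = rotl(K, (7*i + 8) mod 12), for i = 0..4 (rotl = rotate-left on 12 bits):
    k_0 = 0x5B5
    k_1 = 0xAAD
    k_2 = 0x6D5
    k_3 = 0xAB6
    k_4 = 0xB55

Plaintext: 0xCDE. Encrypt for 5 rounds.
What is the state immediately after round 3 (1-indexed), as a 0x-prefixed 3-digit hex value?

s_0 = plaintext = 0xCDE
s_1 = Round(s_0, k_0) = 0x931
s_2 = Round(s_1, k_1) = 0xE36
s_3 = Round(s_2, k_2) = 0xEF6
s_4 = Round(s_3, k_3) = 0x1C7
s_5 = Round(s_4, k_4) = 0x6DC

0xEF6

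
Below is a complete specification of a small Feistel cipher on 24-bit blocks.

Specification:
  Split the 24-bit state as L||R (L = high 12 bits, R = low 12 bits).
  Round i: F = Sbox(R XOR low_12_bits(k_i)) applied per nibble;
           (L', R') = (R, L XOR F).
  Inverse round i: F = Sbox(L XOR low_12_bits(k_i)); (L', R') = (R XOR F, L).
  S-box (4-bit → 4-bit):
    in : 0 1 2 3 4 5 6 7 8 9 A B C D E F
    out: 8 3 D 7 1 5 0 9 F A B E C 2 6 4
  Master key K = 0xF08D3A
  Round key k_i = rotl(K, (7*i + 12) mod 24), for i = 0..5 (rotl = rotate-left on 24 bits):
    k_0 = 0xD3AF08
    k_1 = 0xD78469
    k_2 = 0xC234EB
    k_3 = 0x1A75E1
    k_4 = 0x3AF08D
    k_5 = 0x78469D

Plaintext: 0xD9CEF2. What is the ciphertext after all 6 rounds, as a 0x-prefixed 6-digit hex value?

0x61227D

s_0 = plaintext = 0xD9CEF2
s_1 = Round(s_0, k_0) = 0xEF2ED7
s_2 = Round(s_1, k_1) = 0xED7514
s_3 = Round(s_2, k_2) = 0x514D93
s_4 = Round(s_3, k_3) = 0xD93A89
s_5 = Round(s_4, k_4) = 0xA89612
s_6 = Round(s_5, k_5) = 0x61227D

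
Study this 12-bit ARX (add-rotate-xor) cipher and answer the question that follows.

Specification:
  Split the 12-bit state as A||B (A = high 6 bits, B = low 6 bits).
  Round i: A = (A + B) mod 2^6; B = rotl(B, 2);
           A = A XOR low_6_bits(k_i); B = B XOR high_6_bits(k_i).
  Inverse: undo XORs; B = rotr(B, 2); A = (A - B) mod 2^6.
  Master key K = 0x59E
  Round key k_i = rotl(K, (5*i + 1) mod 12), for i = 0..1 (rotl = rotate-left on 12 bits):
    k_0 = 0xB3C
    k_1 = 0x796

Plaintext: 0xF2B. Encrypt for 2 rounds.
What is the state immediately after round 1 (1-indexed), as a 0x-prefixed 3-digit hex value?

s_0 = plaintext = 0xF2B
s_1 = Round(s_0, k_0) = 0x6C2
s_2 = Round(s_1, k_1) = 0x2D6

0x6C2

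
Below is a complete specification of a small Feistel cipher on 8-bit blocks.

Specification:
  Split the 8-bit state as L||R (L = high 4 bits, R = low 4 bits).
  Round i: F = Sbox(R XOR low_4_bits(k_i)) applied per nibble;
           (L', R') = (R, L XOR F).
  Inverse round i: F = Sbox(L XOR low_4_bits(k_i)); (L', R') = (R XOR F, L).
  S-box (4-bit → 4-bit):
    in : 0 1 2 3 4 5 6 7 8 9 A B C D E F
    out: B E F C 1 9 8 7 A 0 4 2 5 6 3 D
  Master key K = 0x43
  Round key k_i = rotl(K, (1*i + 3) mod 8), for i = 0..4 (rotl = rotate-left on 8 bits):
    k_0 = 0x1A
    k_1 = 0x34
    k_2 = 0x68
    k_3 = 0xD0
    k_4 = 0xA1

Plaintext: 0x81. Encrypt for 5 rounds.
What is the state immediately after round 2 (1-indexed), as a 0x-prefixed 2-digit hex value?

s_0 = plaintext = 0x81
s_1 = Round(s_0, k_0) = 0x1A
s_2 = Round(s_1, k_1) = 0xA2
s_3 = Round(s_2, k_2) = 0x2E
s_4 = Round(s_3, k_3) = 0xE1
s_5 = Round(s_4, k_4) = 0x15

0xA2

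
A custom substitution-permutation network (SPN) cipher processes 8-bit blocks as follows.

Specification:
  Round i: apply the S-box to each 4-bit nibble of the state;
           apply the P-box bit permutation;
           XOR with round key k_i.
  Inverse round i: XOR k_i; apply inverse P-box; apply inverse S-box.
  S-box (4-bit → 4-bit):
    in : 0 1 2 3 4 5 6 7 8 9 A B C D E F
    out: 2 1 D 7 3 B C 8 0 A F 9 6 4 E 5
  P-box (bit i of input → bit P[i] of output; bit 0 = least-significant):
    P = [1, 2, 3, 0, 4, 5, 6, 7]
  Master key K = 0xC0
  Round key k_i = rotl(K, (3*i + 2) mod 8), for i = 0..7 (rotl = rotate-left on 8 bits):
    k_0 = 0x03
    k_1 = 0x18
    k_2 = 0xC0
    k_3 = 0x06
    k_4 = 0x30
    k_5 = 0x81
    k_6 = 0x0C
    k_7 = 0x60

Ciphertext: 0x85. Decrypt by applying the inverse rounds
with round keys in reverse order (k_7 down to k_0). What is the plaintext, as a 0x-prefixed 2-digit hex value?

0xE5

s_0 = ciphertext = 0x85
s_1 = InvRound(s_0, k_7) = 0xE9
s_2 = InvRound(s_1, k_6) = 0xE9
s_3 = InvRound(s_2, k_5) = 0xCD
s_4 = InvRound(s_3, k_4) = 0xAE
s_5 = InvRound(s_4, k_3) = 0x9D
s_6 = InvRound(s_5, k_2) = 0xFE
s_7 = InvRound(s_6, k_1) = 0xE4
s_8 = InvRound(s_7, k_0) = 0xE5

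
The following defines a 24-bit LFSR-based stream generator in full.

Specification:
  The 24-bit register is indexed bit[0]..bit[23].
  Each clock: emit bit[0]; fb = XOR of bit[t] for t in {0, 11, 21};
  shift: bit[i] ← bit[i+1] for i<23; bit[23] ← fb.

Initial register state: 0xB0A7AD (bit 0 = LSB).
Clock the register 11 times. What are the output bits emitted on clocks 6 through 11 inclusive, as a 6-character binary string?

101111

reg_0 = 0xB0A7AD
clock 1: out=1, reg = 0x5853D6
clock 2: out=0, reg = 0x2C29EB
clock 3: out=1, reg = 0x9614F5
clock 4: out=1, reg = 0xCB0A7A
clock 5: out=0, reg = 0xE5853D
clock 6: out=1, reg = 0x72C29E
clock 7: out=0, reg = 0xB9614F
clock 8: out=1, reg = 0x5CB0A7
clock 9: out=1, reg = 0xAE5853
clock 10: out=1, reg = 0xD72C29
clock 11: out=1, reg = 0x6B9614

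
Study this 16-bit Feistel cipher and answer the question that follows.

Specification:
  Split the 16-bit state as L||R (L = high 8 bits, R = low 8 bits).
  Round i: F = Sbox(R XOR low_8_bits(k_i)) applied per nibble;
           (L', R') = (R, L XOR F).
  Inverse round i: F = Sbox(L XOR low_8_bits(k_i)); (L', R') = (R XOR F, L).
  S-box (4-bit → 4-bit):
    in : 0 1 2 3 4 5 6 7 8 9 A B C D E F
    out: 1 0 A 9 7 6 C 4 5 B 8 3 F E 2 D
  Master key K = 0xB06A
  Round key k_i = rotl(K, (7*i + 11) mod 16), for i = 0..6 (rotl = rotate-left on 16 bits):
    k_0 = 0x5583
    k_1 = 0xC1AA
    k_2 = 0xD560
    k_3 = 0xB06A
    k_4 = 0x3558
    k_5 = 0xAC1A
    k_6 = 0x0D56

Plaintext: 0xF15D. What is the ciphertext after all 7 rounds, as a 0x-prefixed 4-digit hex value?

0x51CE

s_0 = plaintext = 0xF15D
s_1 = Round(s_0, k_0) = 0x5D13
s_2 = Round(s_1, k_1) = 0x1366
s_3 = Round(s_2, k_2) = 0x660F
s_4 = Round(s_3, k_3) = 0x0FA0
s_5 = Round(s_4, k_4) = 0xA0DA
s_6 = Round(s_5, k_5) = 0xDA51
s_7 = Round(s_6, k_6) = 0x51CE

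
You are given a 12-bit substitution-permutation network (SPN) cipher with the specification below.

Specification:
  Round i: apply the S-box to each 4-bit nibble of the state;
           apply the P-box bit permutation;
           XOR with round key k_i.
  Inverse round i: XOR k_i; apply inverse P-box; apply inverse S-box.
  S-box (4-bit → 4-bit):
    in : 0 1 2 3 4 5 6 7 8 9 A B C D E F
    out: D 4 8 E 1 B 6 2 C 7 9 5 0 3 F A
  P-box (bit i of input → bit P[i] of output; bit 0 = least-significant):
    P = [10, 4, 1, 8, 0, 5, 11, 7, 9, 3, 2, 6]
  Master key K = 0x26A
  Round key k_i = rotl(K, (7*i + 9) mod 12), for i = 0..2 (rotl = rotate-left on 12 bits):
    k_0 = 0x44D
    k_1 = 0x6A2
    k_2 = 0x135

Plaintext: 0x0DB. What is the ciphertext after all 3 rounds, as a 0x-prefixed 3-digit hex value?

0x859

s_0 = plaintext = 0x0DB
s_1 = Round(s_0, k_0) = 0x22A
s_2 = Round(s_1, k_1) = 0x362
s_3 = Round(s_2, k_2) = 0x859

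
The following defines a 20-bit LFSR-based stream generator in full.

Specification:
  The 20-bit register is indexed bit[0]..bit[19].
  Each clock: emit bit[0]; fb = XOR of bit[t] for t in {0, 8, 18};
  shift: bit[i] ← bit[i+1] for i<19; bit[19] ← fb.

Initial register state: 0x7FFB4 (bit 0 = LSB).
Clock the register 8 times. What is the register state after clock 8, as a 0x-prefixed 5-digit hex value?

reg_0 = 0x7FFB4
clock 1: out=0, reg = 0x3FFDA
clock 2: out=0, reg = 0x9FFED
clock 3: out=1, reg = 0x4FFF6
clock 4: out=0, reg = 0x27FFB
clock 5: out=1, reg = 0x13FFD
clock 6: out=1, reg = 0x09FFE
clock 7: out=0, reg = 0x84FFF
clock 8: out=1, reg = 0x427FF

0x427FF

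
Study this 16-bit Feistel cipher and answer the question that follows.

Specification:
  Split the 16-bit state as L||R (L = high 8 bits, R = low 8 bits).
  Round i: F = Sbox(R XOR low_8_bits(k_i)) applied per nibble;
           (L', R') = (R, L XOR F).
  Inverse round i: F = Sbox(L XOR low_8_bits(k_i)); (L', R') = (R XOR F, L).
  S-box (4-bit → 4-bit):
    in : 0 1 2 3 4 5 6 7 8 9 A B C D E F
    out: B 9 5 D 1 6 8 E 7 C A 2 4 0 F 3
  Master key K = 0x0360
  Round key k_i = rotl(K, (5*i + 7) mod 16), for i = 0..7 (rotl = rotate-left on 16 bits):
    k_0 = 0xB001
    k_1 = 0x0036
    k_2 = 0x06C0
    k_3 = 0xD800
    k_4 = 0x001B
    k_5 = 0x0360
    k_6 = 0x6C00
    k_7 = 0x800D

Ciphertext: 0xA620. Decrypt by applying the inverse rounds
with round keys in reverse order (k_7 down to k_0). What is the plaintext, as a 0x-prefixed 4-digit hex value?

s_0 = ciphertext = 0xA620
s_1 = InvRound(s_0, k_7) = 0x82A6
s_2 = InvRound(s_1, k_6) = 0xD382
s_3 = InvRound(s_2, k_5) = 0xAFD3
s_4 = InvRound(s_3, k_4) = 0xF2AF
s_5 = InvRound(s_4, k_3) = 0x9AF2
s_6 = InvRound(s_5, k_2) = 0x989A
s_7 = InvRound(s_6, k_1) = 0x3598
s_8 = InvRound(s_7, k_0) = 0x4935

0x4935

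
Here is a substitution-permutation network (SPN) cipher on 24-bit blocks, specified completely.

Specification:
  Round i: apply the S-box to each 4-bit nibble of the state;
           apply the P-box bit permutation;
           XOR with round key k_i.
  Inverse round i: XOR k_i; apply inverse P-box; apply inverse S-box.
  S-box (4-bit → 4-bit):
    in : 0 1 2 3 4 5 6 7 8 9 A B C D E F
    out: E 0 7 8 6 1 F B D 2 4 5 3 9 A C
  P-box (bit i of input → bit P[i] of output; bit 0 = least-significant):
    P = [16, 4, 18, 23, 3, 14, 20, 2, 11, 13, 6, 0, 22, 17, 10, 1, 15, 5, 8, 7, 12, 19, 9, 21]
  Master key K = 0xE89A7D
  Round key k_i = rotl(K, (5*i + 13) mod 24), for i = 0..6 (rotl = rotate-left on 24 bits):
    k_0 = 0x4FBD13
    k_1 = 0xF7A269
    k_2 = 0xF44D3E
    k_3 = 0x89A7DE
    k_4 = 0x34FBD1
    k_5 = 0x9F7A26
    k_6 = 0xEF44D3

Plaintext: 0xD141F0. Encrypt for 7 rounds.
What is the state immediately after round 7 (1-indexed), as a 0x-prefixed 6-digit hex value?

s_0 = plaintext = 0xD141F0
s_1 = Round(s_0, k_0) = 0xF9A907
s_2 = Round(s_1, k_1) = 0x46C45D
s_3 = Round(s_2, k_2) = 0x3FEED6
s_4 = Round(s_3, k_3) = 0x2E8641
s_5 = Round(s_4, k_4) = 0x6C8532
s_6 = Round(s_5, k_5) = 0xF2E410
s_7 = Round(s_6, k_6) = 0x49E7A1

0x49E7A1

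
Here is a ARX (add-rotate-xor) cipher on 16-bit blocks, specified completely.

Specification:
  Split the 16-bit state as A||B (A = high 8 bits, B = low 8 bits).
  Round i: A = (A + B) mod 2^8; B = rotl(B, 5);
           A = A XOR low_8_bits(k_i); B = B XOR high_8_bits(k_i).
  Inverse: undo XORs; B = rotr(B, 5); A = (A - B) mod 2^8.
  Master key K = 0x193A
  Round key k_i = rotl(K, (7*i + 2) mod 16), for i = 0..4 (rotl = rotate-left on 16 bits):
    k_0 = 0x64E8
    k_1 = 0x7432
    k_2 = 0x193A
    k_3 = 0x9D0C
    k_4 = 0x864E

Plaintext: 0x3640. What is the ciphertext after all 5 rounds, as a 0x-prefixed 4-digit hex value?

s_0 = plaintext = 0x3640
s_1 = Round(s_0, k_0) = 0x9E6C
s_2 = Round(s_1, k_1) = 0x38F9
s_3 = Round(s_2, k_2) = 0x0B26
s_4 = Round(s_3, k_3) = 0x3D59
s_5 = Round(s_4, k_4) = 0xD8AD

0xD8AD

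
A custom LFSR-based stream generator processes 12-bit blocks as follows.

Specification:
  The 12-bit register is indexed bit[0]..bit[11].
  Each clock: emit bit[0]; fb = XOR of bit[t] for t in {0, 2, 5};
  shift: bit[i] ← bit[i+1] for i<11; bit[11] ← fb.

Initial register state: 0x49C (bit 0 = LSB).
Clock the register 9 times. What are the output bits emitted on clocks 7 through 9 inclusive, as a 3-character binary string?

reg_0 = 0x49C
clock 1: out=0, reg = 0xA4E
clock 2: out=0, reg = 0xD27
clock 3: out=1, reg = 0xE93
clock 4: out=1, reg = 0xF49
clock 5: out=1, reg = 0xFA4
clock 6: out=0, reg = 0x7D2
clock 7: out=0, reg = 0x3E9
clock 8: out=1, reg = 0x1F4
clock 9: out=0, reg = 0x0FA

010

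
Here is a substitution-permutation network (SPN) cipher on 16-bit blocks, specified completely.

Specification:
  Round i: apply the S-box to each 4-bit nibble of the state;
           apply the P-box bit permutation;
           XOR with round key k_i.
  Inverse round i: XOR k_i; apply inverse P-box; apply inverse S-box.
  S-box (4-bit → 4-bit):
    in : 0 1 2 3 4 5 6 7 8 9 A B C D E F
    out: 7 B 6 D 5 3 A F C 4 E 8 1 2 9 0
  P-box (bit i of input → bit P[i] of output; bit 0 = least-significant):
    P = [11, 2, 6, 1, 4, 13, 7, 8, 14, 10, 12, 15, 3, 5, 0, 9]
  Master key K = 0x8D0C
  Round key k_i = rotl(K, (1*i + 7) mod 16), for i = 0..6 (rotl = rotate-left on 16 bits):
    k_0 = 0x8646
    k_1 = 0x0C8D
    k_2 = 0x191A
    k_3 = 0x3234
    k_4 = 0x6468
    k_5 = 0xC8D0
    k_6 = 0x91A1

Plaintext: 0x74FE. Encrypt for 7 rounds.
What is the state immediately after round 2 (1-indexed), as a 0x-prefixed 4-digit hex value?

0x6DA9

s_0 = plaintext = 0x74FE
s_1 = Round(s_0, k_0) = 0xDC6D
s_2 = Round(s_1, k_1) = 0x6DA9
s_3 = Round(s_2, k_2) = 0x3EFA
s_4 = Round(s_3, k_3) = 0xF07B
s_5 = Round(s_4, k_4) = 0x11FA
s_6 = Round(s_5, k_5) = 0x0EBE
s_7 = Round(s_6, k_6) = 0x588A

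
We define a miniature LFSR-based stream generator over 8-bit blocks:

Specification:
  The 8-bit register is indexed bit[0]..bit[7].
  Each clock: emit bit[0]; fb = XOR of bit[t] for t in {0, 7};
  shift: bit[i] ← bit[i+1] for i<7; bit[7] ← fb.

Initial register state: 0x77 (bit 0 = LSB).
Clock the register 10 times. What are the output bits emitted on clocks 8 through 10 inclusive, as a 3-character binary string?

reg_0 = 0x77
clock 1: out=1, reg = 0xBB
clock 2: out=1, reg = 0x5D
clock 3: out=1, reg = 0xAE
clock 4: out=0, reg = 0xD7
clock 5: out=1, reg = 0x6B
clock 6: out=1, reg = 0xB5
clock 7: out=1, reg = 0x5A
clock 8: out=0, reg = 0x2D
clock 9: out=1, reg = 0x96
clock 10: out=0, reg = 0xCB

010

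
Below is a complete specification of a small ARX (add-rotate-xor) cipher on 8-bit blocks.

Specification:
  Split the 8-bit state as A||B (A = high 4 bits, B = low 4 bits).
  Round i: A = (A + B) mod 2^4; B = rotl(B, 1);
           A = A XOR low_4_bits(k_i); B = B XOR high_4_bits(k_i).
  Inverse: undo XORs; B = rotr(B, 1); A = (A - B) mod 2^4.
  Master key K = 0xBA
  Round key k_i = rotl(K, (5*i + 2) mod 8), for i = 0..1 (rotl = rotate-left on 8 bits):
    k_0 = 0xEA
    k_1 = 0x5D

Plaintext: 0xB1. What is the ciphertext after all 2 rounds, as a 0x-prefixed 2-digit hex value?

0xFC

s_0 = plaintext = 0xB1
s_1 = Round(s_0, k_0) = 0x6C
s_2 = Round(s_1, k_1) = 0xFC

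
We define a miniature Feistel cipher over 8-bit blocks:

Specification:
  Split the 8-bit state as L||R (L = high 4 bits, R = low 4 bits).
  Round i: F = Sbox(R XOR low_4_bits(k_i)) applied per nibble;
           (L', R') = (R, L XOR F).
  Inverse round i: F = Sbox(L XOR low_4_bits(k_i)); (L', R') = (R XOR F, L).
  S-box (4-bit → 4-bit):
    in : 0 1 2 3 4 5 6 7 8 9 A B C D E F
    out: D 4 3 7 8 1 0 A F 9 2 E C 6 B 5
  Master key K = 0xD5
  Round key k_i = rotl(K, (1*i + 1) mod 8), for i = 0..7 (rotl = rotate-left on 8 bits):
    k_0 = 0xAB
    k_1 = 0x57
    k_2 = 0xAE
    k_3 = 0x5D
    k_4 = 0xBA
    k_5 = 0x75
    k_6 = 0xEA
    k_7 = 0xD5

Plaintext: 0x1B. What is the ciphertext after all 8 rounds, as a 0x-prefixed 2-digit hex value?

s_0 = plaintext = 0x1B
s_1 = Round(s_0, k_0) = 0xBC
s_2 = Round(s_1, k_1) = 0xC5
s_3 = Round(s_2, k_2) = 0x52
s_4 = Round(s_3, k_3) = 0x20
s_5 = Round(s_4, k_4) = 0x00
s_6 = Round(s_5, k_5) = 0x01
s_7 = Round(s_6, k_6) = 0x1E
s_8 = Round(s_7, k_7) = 0xEF

0xEF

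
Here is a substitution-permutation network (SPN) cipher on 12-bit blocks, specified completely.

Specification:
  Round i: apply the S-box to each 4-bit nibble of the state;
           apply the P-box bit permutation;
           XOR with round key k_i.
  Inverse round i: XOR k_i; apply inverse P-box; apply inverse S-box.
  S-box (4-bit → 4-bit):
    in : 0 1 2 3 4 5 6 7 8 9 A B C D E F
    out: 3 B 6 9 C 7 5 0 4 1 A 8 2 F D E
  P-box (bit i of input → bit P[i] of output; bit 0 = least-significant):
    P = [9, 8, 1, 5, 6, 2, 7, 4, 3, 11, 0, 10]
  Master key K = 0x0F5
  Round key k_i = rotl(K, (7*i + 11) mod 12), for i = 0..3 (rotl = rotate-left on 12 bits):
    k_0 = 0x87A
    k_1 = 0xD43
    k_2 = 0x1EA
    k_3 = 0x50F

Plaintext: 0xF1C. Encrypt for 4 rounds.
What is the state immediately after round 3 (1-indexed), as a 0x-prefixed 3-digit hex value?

s_0 = plaintext = 0xF1C
s_1 = Round(s_0, k_0) = 0x52F
s_2 = Round(s_1, k_1) = 0x4EC
s_3 = Round(s_2, k_2) = 0x43B
s_4 = Round(s_3, k_3) = 0x17E

0x43B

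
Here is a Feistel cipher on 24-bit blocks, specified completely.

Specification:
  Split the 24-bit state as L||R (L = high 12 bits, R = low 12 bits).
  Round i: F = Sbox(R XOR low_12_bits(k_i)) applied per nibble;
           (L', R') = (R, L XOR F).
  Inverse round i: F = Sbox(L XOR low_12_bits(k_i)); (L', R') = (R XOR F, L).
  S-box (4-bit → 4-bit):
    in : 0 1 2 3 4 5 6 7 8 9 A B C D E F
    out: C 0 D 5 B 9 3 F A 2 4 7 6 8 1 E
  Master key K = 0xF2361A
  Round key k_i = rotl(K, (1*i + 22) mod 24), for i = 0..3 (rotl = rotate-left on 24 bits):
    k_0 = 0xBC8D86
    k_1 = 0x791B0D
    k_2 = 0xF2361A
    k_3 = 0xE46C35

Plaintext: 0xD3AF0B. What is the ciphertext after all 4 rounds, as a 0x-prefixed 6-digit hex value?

0x1CC0C7

s_0 = plaintext = 0xD3AF0B
s_1 = Round(s_0, k_0) = 0xF0B092
s_2 = Round(s_1, k_1) = 0x092825
s_3 = Round(s_2, k_2) = 0x8251CC
s_4 = Round(s_3, k_3) = 0x1CC0C7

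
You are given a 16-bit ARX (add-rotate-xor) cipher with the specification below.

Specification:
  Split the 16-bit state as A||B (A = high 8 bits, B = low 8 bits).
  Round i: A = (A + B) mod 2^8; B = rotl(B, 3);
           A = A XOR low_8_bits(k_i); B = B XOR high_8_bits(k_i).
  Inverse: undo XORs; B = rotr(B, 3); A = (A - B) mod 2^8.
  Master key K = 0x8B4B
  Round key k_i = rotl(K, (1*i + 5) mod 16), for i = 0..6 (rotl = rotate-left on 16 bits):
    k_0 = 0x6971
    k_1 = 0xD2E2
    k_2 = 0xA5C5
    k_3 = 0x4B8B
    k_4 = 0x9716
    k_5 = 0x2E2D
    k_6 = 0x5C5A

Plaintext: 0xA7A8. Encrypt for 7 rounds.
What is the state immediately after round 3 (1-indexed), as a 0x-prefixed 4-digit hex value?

0xFE38

s_0 = plaintext = 0xA7A8
s_1 = Round(s_0, k_0) = 0x3E2C
s_2 = Round(s_1, k_1) = 0x88B3
s_3 = Round(s_2, k_2) = 0xFE38
s_4 = Round(s_3, k_3) = 0xBD8A
s_5 = Round(s_4, k_4) = 0x51C3
s_6 = Round(s_5, k_5) = 0x3930
s_7 = Round(s_6, k_6) = 0x33DD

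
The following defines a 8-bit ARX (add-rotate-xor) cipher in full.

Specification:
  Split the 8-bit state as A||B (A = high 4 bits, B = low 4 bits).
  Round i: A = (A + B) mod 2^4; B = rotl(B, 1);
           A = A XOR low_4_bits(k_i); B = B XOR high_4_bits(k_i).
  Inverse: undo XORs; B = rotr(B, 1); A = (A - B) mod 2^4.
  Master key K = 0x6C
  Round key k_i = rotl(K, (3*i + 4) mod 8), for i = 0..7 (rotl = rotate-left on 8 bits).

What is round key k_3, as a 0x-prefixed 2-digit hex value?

K = 0x6C
k_0 = rotl(K, (3*0+4) mod 8) = rotl(K, 4) = 0xC6
k_1 = rotl(K, (3*1+4) mod 8) = rotl(K, 7) = 0x36
k_2 = rotl(K, (3*2+4) mod 8) = rotl(K, 2) = 0xB1
k_3 = rotl(K, (3*3+4) mod 8) = rotl(K, 5) = 0x8D

0x8D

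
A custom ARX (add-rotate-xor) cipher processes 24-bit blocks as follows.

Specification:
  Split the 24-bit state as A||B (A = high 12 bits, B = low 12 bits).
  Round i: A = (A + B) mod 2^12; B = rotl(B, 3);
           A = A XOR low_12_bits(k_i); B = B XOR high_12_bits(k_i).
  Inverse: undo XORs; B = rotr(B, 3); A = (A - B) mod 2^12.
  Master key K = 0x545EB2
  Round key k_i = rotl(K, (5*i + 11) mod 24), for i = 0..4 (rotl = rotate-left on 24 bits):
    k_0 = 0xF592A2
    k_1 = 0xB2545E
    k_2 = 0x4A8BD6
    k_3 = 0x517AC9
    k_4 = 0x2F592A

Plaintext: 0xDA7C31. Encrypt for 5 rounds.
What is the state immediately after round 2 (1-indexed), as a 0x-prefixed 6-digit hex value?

s_0 = plaintext = 0xDA7C31
s_1 = Round(s_0, k_0) = 0xB7AED7
s_2 = Round(s_1, k_1) = 0xE0FD9A
s_3 = Round(s_2, k_2) = 0x07F87E
s_4 = Round(s_3, k_3) = 0x2346E3
s_5 = Round(s_4, k_4) = 0x03D5EE

0xE0FD9A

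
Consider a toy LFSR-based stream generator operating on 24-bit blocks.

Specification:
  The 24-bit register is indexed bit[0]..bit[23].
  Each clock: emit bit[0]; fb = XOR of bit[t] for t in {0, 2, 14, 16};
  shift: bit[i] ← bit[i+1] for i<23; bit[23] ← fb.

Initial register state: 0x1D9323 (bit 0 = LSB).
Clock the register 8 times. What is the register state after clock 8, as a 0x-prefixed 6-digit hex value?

reg_0 = 0x1D9323
clock 1: out=1, reg = 0x0EC991
clock 2: out=1, reg = 0x0764C8
clock 3: out=0, reg = 0x03B264
clock 4: out=0, reg = 0x01D932
clock 5: out=0, reg = 0x00EC99
clock 6: out=1, reg = 0x00764C
clock 7: out=0, reg = 0x003B26
clock 8: out=0, reg = 0x801D93

0x801D93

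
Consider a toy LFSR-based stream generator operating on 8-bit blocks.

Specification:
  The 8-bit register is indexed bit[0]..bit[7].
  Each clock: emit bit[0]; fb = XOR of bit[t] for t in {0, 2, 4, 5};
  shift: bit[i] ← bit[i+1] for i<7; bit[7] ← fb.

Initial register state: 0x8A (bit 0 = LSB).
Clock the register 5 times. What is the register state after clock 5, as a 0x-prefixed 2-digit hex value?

reg_0 = 0x8A
clock 1: out=0, reg = 0x45
clock 2: out=1, reg = 0x22
clock 3: out=0, reg = 0x91
clock 4: out=1, reg = 0x48
clock 5: out=0, reg = 0x24

0x24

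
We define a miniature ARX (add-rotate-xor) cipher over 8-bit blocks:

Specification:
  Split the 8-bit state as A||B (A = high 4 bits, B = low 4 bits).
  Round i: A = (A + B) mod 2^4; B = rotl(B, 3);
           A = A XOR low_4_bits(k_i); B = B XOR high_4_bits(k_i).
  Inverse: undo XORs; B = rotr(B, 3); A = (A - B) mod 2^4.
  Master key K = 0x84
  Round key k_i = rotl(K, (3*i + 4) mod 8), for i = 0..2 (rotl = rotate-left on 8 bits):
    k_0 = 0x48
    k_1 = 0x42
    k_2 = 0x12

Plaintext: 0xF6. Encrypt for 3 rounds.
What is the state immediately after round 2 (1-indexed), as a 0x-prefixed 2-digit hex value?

s_0 = plaintext = 0xF6
s_1 = Round(s_0, k_0) = 0xD7
s_2 = Round(s_1, k_1) = 0x6F
s_3 = Round(s_2, k_2) = 0x7E

0x6F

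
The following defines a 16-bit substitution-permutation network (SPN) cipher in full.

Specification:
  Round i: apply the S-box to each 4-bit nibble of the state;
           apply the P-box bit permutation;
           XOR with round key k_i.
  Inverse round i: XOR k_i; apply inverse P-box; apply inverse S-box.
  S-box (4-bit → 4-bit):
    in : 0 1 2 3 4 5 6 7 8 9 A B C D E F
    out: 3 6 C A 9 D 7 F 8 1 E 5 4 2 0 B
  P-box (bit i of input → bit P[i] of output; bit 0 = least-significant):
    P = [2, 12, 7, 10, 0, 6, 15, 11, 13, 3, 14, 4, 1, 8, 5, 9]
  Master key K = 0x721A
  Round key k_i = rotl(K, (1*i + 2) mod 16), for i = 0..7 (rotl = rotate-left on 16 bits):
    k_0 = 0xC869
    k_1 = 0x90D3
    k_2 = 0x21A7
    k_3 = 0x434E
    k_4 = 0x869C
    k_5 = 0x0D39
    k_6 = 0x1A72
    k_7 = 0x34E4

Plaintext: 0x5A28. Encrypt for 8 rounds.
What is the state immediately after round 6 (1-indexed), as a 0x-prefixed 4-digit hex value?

s_0 = plaintext = 0x5A28
s_1 = Round(s_0, k_0) = 0x0653
s_2 = Round(s_1, k_1) = 0x6DD8
s_3 = Round(s_2, k_2) = 0x24CD
s_4 = Round(s_3, k_3) = 0xF17E
s_5 = Round(s_4, k_4) = 0x4DD7
s_6 = Round(s_5, k_5) = 0x1BF7
s_7 = Round(s_6, k_6) = 0x6797
s_8 = Round(s_7, k_7) = 0x415B

0x1BF7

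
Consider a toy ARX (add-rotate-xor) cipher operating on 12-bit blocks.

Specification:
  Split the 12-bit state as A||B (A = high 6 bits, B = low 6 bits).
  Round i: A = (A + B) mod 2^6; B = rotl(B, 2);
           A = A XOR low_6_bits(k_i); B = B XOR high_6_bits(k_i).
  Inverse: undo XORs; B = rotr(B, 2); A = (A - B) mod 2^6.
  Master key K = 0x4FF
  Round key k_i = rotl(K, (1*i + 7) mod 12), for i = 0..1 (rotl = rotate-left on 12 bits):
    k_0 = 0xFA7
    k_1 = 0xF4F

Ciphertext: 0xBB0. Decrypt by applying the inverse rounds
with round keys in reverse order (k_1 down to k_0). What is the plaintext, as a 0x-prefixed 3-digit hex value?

0x39B

s_0 = ciphertext = 0xBB0
s_1 = InvRound(s_0, k_1) = 0x393
s_2 = InvRound(s_1, k_0) = 0x39B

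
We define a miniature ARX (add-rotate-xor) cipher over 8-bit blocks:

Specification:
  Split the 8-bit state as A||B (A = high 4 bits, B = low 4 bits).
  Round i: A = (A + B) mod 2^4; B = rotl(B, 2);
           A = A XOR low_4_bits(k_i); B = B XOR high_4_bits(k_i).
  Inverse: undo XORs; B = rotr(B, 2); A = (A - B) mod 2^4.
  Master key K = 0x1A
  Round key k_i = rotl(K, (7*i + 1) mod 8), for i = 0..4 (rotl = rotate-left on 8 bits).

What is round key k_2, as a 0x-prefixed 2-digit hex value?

0x0D

K = 0x1A
k_0 = rotl(K, (7*0+1) mod 8) = rotl(K, 1) = 0x34
k_1 = rotl(K, (7*1+1) mod 8) = rotl(K, 0) = 0x1A
k_2 = rotl(K, (7*2+1) mod 8) = rotl(K, 7) = 0x0D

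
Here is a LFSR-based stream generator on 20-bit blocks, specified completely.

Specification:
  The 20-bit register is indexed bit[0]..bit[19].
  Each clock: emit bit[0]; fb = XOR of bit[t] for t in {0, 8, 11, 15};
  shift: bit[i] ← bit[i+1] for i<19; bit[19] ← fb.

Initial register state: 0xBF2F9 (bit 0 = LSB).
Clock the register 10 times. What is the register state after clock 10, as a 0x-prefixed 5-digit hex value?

reg_0 = 0xBF2F9
clock 1: out=1, reg = 0x5F97C
clock 2: out=0, reg = 0xAFCBE
clock 3: out=0, reg = 0x57E5F
clock 4: out=1, reg = 0x2BF2F
clock 5: out=1, reg = 0x15F97
clock 6: out=1, reg = 0x8AFCB
clock 7: out=1, reg = 0x457E5
clock 8: out=1, reg = 0x22BF2
clock 9: out=0, reg = 0x115F9
clock 10: out=1, reg = 0x08AFC

0x08AFC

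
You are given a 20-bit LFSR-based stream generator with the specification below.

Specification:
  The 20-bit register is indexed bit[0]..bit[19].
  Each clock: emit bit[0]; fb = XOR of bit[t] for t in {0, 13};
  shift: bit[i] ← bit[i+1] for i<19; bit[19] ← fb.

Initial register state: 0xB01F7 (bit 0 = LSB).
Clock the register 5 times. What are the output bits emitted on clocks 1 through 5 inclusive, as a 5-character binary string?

11101

reg_0 = 0xB01F7
clock 1: out=1, reg = 0xD80FB
clock 2: out=1, reg = 0xEC07D
clock 3: out=1, reg = 0xF603E
clock 4: out=0, reg = 0xFB01F
clock 5: out=1, reg = 0x7D80F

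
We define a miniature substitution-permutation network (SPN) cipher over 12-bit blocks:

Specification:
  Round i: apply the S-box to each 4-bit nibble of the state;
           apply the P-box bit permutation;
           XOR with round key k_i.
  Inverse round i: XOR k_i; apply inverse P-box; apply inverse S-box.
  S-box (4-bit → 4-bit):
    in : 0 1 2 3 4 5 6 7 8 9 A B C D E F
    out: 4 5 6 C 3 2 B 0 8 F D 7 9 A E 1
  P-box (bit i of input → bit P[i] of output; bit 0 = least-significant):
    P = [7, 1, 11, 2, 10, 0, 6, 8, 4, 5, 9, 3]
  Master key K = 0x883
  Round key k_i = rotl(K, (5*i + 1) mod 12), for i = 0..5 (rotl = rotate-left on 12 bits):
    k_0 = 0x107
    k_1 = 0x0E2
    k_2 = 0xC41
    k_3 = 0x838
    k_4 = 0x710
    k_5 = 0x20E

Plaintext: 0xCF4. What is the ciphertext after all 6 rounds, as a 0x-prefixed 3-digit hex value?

0x804

s_0 = plaintext = 0xCF4
s_1 = Round(s_0, k_0) = 0x59D
s_2 = Round(s_1, k_1) = 0x585
s_3 = Round(s_2, k_2) = 0xD63
s_4 = Round(s_3, k_3) = 0x515
s_5 = Round(s_4, k_4) = 0x372
s_6 = Round(s_5, k_5) = 0x804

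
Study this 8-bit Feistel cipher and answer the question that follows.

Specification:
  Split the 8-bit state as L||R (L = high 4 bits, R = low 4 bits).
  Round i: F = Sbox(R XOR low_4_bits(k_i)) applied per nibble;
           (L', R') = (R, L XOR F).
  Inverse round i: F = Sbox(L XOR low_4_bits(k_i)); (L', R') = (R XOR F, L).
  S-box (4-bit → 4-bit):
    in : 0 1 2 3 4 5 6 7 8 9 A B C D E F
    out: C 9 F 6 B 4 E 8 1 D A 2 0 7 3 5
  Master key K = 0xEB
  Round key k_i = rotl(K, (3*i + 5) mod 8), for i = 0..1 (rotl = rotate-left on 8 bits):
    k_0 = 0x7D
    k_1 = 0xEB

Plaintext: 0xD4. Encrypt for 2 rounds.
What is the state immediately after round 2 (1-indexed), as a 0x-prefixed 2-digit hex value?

s_0 = plaintext = 0xD4
s_1 = Round(s_0, k_0) = 0x40
s_2 = Round(s_1, k_1) = 0x06

0x06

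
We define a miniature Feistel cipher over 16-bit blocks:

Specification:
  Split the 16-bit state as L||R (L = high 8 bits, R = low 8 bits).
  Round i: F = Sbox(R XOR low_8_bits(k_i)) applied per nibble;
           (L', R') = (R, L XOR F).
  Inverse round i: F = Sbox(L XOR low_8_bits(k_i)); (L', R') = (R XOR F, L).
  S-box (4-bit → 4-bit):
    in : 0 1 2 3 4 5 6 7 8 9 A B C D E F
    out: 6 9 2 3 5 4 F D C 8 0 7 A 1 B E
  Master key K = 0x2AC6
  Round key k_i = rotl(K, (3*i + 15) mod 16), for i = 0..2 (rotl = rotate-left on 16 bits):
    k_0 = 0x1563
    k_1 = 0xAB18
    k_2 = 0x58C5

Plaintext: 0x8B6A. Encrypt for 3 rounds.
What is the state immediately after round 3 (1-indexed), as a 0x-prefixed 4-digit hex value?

0x8DBF

s_0 = plaintext = 0x8B6A
s_1 = Round(s_0, k_0) = 0x6AE3
s_2 = Round(s_1, k_1) = 0xE38D
s_3 = Round(s_2, k_2) = 0x8DBF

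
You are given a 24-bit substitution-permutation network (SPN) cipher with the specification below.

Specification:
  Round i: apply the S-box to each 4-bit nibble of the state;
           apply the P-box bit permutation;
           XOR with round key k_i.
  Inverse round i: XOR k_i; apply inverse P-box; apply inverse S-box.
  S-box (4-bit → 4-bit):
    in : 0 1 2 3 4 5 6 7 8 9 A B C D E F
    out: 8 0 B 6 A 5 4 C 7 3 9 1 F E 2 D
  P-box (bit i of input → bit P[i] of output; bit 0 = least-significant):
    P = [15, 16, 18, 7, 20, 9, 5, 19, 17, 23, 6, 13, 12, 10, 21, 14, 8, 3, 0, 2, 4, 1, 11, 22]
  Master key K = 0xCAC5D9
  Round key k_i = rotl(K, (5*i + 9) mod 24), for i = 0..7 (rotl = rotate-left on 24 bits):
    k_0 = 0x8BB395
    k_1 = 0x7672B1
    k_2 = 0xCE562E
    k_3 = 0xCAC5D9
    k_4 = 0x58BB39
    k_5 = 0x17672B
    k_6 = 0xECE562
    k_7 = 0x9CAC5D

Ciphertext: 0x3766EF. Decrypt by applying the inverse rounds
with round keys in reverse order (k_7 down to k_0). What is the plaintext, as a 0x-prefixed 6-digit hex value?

s_0 = ciphertext = 0x3766EF
s_1 = InvRound(s_0, k_7) = 0x8179D2
s_2 = InvRound(s_1, k_6) = 0xF1817C
s_3 = InvRound(s_2, k_5) = 0x27DCE5
s_4 = InvRound(s_3, k_4) = 0xA2DF2D
s_5 = InvRound(s_4, k_3) = 0xF056D0
s_6 = InvRound(s_5, k_2) = 0x9465F7
s_7 = InvRound(s_6, k_1) = 0x4A88E1
s_8 = InvRound(s_7, k_0) = 0xFABD3E

0xFABD3E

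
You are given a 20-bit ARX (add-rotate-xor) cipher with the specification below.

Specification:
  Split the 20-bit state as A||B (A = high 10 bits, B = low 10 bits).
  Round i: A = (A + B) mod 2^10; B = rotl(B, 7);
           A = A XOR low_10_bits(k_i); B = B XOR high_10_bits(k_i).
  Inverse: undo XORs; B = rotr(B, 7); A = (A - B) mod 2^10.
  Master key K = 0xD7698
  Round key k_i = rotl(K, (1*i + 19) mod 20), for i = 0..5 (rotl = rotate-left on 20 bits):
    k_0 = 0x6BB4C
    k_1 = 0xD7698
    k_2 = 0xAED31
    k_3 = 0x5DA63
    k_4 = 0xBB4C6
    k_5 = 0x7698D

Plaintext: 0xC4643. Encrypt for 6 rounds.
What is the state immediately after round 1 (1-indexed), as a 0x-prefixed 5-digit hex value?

0x86066

s_0 = plaintext = 0xC4643
s_1 = Round(s_0, k_0) = 0x86066
s_2 = Round(s_1, k_1) = 0x39851
s_3 = Round(s_2, k_2) = 0x01A31
s_4 = Round(s_3, k_3) = 0x151B0
s_5 = Round(s_4, k_4) = 0xB0ADB
s_6 = Round(s_5, k_5) = 0x04001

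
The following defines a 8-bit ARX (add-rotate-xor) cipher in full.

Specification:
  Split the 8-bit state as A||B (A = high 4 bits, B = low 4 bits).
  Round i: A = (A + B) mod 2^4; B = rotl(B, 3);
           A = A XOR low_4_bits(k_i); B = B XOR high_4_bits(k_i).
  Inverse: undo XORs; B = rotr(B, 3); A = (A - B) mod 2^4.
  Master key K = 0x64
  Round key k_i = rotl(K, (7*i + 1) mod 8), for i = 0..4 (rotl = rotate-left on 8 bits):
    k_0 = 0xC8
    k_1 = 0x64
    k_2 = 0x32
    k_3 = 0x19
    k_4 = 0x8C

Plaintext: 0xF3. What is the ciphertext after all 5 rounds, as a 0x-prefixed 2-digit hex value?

s_0 = plaintext = 0xF3
s_1 = Round(s_0, k_0) = 0xA5
s_2 = Round(s_1, k_1) = 0xBC
s_3 = Round(s_2, k_2) = 0x55
s_4 = Round(s_3, k_3) = 0x3B
s_5 = Round(s_4, k_4) = 0x25

0x25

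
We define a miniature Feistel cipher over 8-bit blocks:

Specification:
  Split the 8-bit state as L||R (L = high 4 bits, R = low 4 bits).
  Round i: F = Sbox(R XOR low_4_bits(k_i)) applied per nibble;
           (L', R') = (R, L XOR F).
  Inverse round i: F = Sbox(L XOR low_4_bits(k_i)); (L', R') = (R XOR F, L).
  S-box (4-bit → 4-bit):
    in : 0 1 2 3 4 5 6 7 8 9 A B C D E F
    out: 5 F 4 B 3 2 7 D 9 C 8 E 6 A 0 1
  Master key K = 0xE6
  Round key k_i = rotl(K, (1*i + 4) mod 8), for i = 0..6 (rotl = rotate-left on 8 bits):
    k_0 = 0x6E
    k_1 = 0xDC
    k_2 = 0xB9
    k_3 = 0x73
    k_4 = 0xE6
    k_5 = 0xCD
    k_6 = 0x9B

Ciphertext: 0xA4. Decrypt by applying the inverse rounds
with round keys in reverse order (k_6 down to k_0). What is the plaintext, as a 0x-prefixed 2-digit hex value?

0xBE

s_0 = ciphertext = 0xA4
s_1 = InvRound(s_0, k_6) = 0xBA
s_2 = InvRound(s_1, k_5) = 0xDB
s_3 = InvRound(s_2, k_4) = 0x5D
s_4 = InvRound(s_3, k_3) = 0xA5
s_5 = InvRound(s_4, k_2) = 0xEA
s_6 = InvRound(s_5, k_1) = 0xEE
s_7 = InvRound(s_6, k_0) = 0xBE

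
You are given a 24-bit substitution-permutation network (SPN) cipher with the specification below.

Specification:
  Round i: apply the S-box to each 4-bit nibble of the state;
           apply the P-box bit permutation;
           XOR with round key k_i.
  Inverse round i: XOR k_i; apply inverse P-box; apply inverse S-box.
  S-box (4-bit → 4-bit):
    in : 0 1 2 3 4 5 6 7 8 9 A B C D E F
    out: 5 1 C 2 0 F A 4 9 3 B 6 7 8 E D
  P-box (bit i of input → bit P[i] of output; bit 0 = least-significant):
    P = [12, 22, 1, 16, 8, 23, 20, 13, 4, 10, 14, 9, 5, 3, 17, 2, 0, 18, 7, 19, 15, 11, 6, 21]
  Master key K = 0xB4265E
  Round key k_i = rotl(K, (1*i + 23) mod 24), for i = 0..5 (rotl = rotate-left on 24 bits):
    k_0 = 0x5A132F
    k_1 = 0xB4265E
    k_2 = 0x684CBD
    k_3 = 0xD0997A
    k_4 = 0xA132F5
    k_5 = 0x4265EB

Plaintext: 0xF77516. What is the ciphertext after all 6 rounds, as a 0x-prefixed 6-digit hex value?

s_0 = plaintext = 0xF77516
s_1 = Round(s_0, k_0) = 0x39D4FF
s_2 = Round(s_1, k_1) = 0xA11F59
s_3 = Round(s_2, k_2) = 0x98B78C
s_4 = Round(s_3, k_3) = 0x9A6071
s_5 = Round(s_4, k_4) = 0xBDEAE8
s_6 = Round(s_5, k_5) = 0xD95BB7

0xD95BB7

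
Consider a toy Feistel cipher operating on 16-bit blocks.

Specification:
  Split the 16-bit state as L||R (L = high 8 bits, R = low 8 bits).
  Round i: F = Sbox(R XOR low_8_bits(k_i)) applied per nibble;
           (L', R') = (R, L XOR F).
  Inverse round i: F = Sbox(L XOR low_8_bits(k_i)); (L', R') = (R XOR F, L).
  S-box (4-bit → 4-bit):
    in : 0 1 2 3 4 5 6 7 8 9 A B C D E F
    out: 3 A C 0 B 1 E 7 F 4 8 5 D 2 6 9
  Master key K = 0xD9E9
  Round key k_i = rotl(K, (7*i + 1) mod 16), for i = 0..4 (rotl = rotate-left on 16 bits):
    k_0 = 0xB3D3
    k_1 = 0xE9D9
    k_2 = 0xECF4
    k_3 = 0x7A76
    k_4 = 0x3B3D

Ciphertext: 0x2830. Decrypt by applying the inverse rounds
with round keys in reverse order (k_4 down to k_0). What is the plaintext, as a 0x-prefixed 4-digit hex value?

s_0 = ciphertext = 0x2830
s_1 = InvRound(s_0, k_4) = 0x9128
s_2 = InvRound(s_1, k_3) = 0x4F91
s_3 = InvRound(s_2, k_2) = 0xC44F
s_4 = InvRound(s_3, k_1) = 0xEDC4
s_5 = InvRound(s_4, k_0) = 0xC2ED

0xC2ED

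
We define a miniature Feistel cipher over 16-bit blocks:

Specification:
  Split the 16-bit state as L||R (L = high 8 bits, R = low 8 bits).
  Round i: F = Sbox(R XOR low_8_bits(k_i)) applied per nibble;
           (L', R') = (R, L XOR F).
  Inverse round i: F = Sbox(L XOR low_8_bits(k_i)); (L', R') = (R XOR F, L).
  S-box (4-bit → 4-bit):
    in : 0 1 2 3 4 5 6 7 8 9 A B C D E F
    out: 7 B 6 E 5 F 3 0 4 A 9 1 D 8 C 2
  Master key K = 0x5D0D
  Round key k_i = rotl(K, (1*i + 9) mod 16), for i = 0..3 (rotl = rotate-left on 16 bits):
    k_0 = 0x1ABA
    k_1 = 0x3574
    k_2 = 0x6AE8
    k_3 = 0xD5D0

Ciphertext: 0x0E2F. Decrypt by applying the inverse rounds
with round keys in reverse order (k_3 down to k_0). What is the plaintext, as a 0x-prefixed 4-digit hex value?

0x5BC2

s_0 = ciphertext = 0x0E2F
s_1 = InvRound(s_0, k_3) = 0xA30E
s_2 = InvRound(s_1, k_2) = 0x5FA3
s_3 = InvRound(s_2, k_1) = 0xC25F
s_4 = InvRound(s_3, k_0) = 0x5BC2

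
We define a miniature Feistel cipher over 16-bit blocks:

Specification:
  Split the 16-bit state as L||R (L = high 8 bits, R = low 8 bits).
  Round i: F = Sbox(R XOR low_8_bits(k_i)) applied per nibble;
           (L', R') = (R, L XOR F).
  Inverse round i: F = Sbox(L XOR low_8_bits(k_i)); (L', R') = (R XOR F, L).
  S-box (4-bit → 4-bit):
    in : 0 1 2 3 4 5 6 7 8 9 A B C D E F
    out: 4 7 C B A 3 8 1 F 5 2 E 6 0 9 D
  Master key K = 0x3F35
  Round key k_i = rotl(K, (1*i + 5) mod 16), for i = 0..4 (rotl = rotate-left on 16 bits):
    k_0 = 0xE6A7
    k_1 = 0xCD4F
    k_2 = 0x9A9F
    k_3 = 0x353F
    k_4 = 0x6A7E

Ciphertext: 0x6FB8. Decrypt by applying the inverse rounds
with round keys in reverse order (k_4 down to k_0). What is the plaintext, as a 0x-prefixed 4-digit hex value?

s_0 = ciphertext = 0x6FB8
s_1 = InvRound(s_0, k_4) = 0xCF6F
s_2 = InvRound(s_1, k_3) = 0xBBCF
s_3 = InvRound(s_2, k_2) = 0x05BB
s_4 = InvRound(s_3, k_1) = 0x1905
s_5 = InvRound(s_4, k_0) = 0xEC19

0xEC19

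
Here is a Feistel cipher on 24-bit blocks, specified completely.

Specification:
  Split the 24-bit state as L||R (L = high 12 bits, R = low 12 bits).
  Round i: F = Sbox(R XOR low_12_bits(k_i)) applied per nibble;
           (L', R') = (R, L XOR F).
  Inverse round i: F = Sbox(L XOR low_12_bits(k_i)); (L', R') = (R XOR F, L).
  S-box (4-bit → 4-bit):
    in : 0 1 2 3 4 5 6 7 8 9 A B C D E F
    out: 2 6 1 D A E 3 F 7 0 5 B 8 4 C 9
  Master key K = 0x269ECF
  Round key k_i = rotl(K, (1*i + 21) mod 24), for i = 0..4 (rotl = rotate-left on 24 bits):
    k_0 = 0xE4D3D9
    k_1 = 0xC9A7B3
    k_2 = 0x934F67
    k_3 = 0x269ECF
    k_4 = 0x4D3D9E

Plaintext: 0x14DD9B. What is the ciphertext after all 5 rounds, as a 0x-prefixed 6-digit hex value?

0x0D6625

s_0 = plaintext = 0x14DD9B
s_1 = Round(s_0, k_0) = 0xD9BDEC
s_2 = Round(s_1, k_1) = 0xDEC872
s_3 = Round(s_2, k_2) = 0x872282
s_4 = Round(s_3, k_3) = 0x2820D6
s_5 = Round(s_4, k_4) = 0x0D6625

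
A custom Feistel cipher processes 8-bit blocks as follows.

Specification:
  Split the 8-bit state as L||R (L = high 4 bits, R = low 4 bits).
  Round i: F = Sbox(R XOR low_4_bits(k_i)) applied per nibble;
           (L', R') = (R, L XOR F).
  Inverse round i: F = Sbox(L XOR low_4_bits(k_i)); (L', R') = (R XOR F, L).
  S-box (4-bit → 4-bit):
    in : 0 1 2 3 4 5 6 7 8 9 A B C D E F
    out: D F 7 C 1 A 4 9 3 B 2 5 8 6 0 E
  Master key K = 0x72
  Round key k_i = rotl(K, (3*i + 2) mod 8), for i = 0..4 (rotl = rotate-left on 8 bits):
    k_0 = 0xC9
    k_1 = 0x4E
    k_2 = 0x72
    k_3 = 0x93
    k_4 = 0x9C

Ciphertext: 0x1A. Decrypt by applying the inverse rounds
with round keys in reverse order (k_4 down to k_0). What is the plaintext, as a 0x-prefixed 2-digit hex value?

0x3E

s_0 = ciphertext = 0x1A
s_1 = InvRound(s_0, k_4) = 0xC1
s_2 = InvRound(s_1, k_3) = 0xFC
s_3 = InvRound(s_2, k_2) = 0xAF
s_4 = InvRound(s_3, k_1) = 0xEA
s_5 = InvRound(s_4, k_0) = 0x3E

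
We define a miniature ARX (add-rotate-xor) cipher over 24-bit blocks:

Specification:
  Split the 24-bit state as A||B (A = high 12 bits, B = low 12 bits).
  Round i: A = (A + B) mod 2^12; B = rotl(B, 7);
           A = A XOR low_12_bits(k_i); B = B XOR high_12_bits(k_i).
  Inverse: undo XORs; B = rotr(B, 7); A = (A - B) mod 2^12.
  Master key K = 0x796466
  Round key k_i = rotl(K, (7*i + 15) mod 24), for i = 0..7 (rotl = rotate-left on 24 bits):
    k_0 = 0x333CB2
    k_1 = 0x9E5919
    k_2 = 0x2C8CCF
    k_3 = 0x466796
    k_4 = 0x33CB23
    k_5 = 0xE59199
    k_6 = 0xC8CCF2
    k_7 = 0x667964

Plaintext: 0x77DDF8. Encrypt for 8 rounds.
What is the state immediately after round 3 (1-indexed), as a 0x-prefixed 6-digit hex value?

s_0 = plaintext = 0x77DDF8
s_1 = Round(s_0, k_0) = 0x9C7F5C
s_2 = Round(s_1, k_1) = 0x03A79F
s_3 = Round(s_2, k_2) = 0xB16D74
s_4 = Round(s_3, k_3) = 0xF1CE0D
s_5 = Round(s_4, k_4) = 0x60A5CC
s_6 = Round(s_5, k_5) = 0xA4F877
s_7 = Round(s_6, k_6) = 0xE3474F
s_8 = Round(s_7, k_7) = 0xCE71DD

0xB16D74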